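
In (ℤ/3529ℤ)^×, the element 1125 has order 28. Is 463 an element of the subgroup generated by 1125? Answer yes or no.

463 ∈ ⟨1125⟩ iff 463^28 ≡ 1 (mod 3529), since |⟨1125⟩| = 28.
463^28 mod 3529 = 177.
Since 177 ≠ 1, 463 does not lie in the subgroup.

no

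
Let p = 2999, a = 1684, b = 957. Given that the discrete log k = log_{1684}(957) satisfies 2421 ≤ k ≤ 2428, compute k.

Compute 1684^2421 mod 2999 = 983, then multiply by 1684 repeatedly:
  1684^2421=983  1684^2422=2923  1684^2423=973  1684^2424=1078  1684^2425=957
Found 957 at exponent 2425.

2425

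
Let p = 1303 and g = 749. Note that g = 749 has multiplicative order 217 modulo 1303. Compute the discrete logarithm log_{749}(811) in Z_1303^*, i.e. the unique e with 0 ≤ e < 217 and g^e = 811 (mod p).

108

Baby-step giant-step with m = ceil(sqrt(217)) = 15.
Baby table (749^j mod 1303 for j=0..14):
  0:1  1:749  2:711  3:915  4:1260  5:368  6:699  7:1048
  8:546  9:1115  10:1215  11:541  12:1279  13:266  14:1178
Giant step factor: 749^(-15) ≡ 805 (mod 1303).
Scan 811·805^i mod 1303 for i = 0, 1, …:
  i=0: 811   i=1: 52   i=2: 164   i=3: 417
  i=4: 814   i=5: 1164   i=6: 163   i=7: 915
Match at i=7, j=3: e = 7·15 + 3 = 108.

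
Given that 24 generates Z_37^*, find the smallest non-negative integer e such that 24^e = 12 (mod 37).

32

Successive powers of 24 modulo 37:
  24^0=1  24^1=24  24^2=21  24^3=23  24^4=34  24^5=2
  24^6=11  24^7=5  24^8=9  24^9=31  24^10=4  24^11=22
  24^12=10  24^13=18  24^14=25  24^15=8  24^16=7  24^17=20
  24^18=36  24^19=13  24^20=16  24^21=14  24^22=3  24^23=35
  24^24=26  24^25=32  24^26=28  24^27=6  24^28=33  24^29=15
  24^30=27  24^31=19  24^32=12
So 24^32 ≡ 12 (mod 37), giving e = 32.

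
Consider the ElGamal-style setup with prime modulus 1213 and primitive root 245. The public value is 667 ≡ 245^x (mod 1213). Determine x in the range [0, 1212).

Baby-step giant-step with m = ceil(sqrt(1212)) = 35.
Baby table (245^j mod 1213 for j=0..34):
  0:1  1:245  2:588  3:926  4:39  5:1064  6:1098  7:937
  8:308  9:254  10:367  11:153  12:1095  13:202  14:970  15:1115
  16:250  17:600  18:227  19:1030  20:46  21:353  22:362  23:141
  24:581  25:424  26:775  27:647  28:825  29:767  30:1113  31:973
  32:637  33:801  34:952
Giant step factor: 245^(-35) ≡ 67 (mod 1213).
Scan 667·67^i mod 1213 for i = 0, 1, …:
  i=0: 667   i=1: 1021   i=2: 479   i=3: 555
  i=4: 795   i=5: 1106   i=6: 109   i=7: 25
  i=8: 462   i=9: 629     …   i=32: 344
  i=33: 1
Match at i=33, j=0: x = 33·35 + 0 = 1155.

1155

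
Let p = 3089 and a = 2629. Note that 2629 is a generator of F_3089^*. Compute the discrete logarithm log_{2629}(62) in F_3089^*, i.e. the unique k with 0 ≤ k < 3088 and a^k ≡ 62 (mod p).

Baby-step giant-step with m = ceil(sqrt(3088)) = 56.
Baby table (2629^j mod 3089 for j=0..55):
  0:1  1:2629  2:1548  3:1479  4:2329  5:543  6:429  7:356
  8:3046  9:1246  10:1394  11:1272  12:1790  13:1363  14:87  15:137
  16:1849  17:2024  18:1838  19:906  20:255  21:82  22:2437  23:287
  24:807  25:2549  26:1280  27:1199  28:1391  29:2652  30:235  31:15
  32:2367  33:1597  34:562  35:956  36:1967  37:257  38:2251  39:2444
  40:156  41:2376  42:546  43:2138  44:1911  45:1305  46:2055  47:3023
  48:2559  49:2858  50:1234  51:736  52:1230  53:2576  54:1216  55:2838
Giant step factor: 2629^(-56) ≡ 1567 (mod 3089).
Scan 62·1567^i mod 3089 for i = 0, 1, …:
  i=0: 62   i=1: 1395   i=2: 2042   i=3: 2699
  i=4: 492   i=5: 1803   i=6: 1955   i=7: 2286
  i=8: 2011   i=9: 457     …   i=17: 225
  i=18: 429
Match at i=18, j=6: k = 18·56 + 6 = 1014.

1014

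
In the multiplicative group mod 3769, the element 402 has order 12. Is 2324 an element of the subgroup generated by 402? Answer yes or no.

⟨402⟩ has order 12; its elements mod 3769 are {1, 402, 463, 464, 1445, 1847, 1922, 2324, 3305, 3306, 3367, 3768}.
2324 is in this set.

yes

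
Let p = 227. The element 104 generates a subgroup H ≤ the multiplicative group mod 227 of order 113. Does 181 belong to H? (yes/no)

181 ∈ ⟨104⟩ iff 181^113 ≡ 1 (mod 227), since |⟨104⟩| = 113.
181^113 mod 227 = 1.
Since 1 = 1, 181 lies in the subgroup.

yes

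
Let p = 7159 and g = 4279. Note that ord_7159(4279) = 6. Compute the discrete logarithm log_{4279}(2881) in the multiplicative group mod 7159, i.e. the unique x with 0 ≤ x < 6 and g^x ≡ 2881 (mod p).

5

Successive powers of 4279 modulo 7159:
  4279^0=1  4279^1=4279  4279^2=4278  4279^3=7158  4279^4=2880  4279^5=2881
So 4279^5 ≡ 2881 (mod 7159), giving x = 5.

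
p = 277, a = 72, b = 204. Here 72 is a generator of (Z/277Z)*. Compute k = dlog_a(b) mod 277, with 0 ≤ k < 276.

273

Baby-step giant-step with m = ceil(sqrt(276)) = 17.
Baby table (72^j mod 277 for j=0..16):
  0:1  1:72  2:198  3:129  4:147  5:58  6:21  7:127
  8:3  9:216  10:40  11:110  12:164  13:174  14:63  15:104
  16:9
Giant step factor: 72^(-17) ≡ 56 (mod 277).
Scan 204·56^i mod 277 for i = 0, 1, …:
  i=0: 204   i=1: 67   i=2: 151   i=3: 146
  i=4: 143   i=5: 252   i=6: 262   i=7: 268
  i=8: 50   i=9: 30     …   i=15: 120
  i=16: 72
Match at i=16, j=1: k = 16·17 + 1 = 273.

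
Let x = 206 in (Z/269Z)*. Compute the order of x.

The order of 206 must divide p − 1 = 268 = 2^2 · 67.
Divisors: 1, 2, 4, 67, 134, 268.
Check each in increasing order: 206^1 ≡ 206;  206^2 ≡ 203;  206^4 ≡ 52;  206^67 ≡ 82;  206^134 ≡ 268;  206^268 ≡ 1.
Smallest exponent giving 1 is 268.

268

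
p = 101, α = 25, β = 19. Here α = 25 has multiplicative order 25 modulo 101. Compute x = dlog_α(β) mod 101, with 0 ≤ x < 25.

Successive powers of 25 modulo 101:
  25^0=1  25^1=25  25^2=19
So 25^2 ≡ 19 (mod 101), giving x = 2.

2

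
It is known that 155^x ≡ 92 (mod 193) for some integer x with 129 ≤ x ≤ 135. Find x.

Compute 155^129 mod 193 = 89, then multiply by 155 repeatedly:
  155^129=89  155^130=92
Found 92 at exponent 130.

130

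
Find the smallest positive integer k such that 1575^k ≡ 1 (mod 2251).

2250

The order of 1575 must divide p − 1 = 2250 = 2 · 3^2 · 5^3.
Divisors: 1, 2, 3, 5, 6, 9, 10, 15, 18, 25, 30, 45, 50, 75, 90, 125, 150, 225, 250, 375, 450, 750, 1125, 2250.
Check each in increasing order: 1575^1 ≡ 1575;  1575^2 ≡ 23;  1575^3 ≡ 209;  1575^5 ≡ 305;  1575^6 ≡ 912;  1575^9 ≡ 1524;  1575^10 ≡ 734;  1575^15 ≡ 1021;  1575^18 ≡ 1795;  1575^25 ≡ 2082;  1575^30 ≡ 228;  1575^45 ≡ 935;  1575^50 ≡ 1549;  1575^75 ≡ 1586;  1575^90 ≡ 837;  1575^125 ≡ 873;  1575^150 ≡ 1029;  1575^225 ≡ 19;  1575^250 ≡ 1291;  1575^375 ≡ 1543;  1575^450 ≡ 361;  1575^750 ≡ 1542;  1575^1125 ≡ 2250;  1575^2250 ≡ 1.
Smallest exponent giving 1 is 2250.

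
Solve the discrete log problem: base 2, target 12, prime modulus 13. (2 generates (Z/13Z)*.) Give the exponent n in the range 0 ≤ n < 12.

6

Successive powers of 2 modulo 13:
  2^0=1  2^1=2  2^2=4  2^3=8  2^4=3  2^5=6
  2^6=12
So 2^6 ≡ 12 (mod 13), giving n = 6.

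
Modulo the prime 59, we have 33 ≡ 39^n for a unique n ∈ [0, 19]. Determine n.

13

Compute 39^0 mod 59 = 1, then multiply by 39 repeatedly:
  39^0=1  39^1=39  39^2=46  39^3=24  39^4=51
  39^5=42  39^6=45  39^7=44  39^8=5  39^9=18
  39^10=53  39^11=2  39^12=19  39^13=33
Found 33 at exponent 13.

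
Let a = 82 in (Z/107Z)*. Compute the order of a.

106

The order of 82 must divide p − 1 = 106 = 2 · 53.
Divisors: 1, 2, 53, 106.
Check each in increasing order: 82^1 ≡ 82;  82^2 ≡ 90;  82^53 ≡ 106;  82^106 ≡ 1.
Smallest exponent giving 1 is 106.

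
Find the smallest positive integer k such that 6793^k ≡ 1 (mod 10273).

10272

The order of 6793 must divide p − 1 = 10272 = 2^5 · 3 · 107.
Divisors: 1, 2, 3, 4, 6, 8, 12, 16, 24, 32, 48, 96, 107, 214, 321, 428, 642, 856, 1284, 1712, 2568, 3424, 5136, 10272.
Check each in increasing order: 6793^1 ≡ 6793;  6793^2 ≡ 8806;  6793^3 ≡ 9752;  6793^4 ≡ 5032;  6793^6 ≡ 4343;  6793^8 ≡ 8352;  6793^12 ≡ 421;  6793^16 ≡ 2234;  6793^24 ≡ 2600;  6793^32 ≡ 8351;  6793^48 ≡ 366;  6793^96 ≡ 407;  6793^107 ≡ 7564;  6793^214 ≡ 3759;  6793^321 ≡ 7685;  6793^428 ≡ 4706;  6793^642 ≡ 10021;  6793^856 ≡ 8121;  6793^1284 ≡ 1866;  6793^1712 ≡ 8254;  6793^2568 ≡ 9682;  6793^3424 ≡ 8253;  6793^5136 ≡ 10272;  6793^10272 ≡ 1.
Smallest exponent giving 1 is 10272.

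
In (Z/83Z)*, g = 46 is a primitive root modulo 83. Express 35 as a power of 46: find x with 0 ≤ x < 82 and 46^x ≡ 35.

53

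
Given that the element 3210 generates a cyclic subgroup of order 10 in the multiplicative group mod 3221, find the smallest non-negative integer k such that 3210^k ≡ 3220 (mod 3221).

Successive powers of 3210 modulo 3221:
  3210^0=1  3210^1=3210  3210^2=121  3210^3=1890  3210^4=1757  3210^5=3220
So 3210^5 ≡ 3220 (mod 3221), giving k = 5.

5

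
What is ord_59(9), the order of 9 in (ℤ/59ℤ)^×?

29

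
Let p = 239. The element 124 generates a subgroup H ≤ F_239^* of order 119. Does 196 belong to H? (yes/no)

yes

196 ∈ ⟨124⟩ iff 196^119 ≡ 1 (mod 239), since |⟨124⟩| = 119.
196^119 mod 239 = 1.
Since 1 = 1, 196 lies in the subgroup.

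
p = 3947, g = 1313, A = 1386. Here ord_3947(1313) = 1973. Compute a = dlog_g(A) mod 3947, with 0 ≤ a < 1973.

1427

Baby-step giant-step with m = ceil(sqrt(1973)) = 45.
Baby table (1313^j mod 3947 for j=0..44):
  0:1  1:1313  2:3077  3:2320  4:3023  5:2464  6:2639  7:3488
  8:1224  9:683  10:810  11:1787  12:1813  13:428  14:1490  15:2605
  16:2263  17:3175  18:743  19:650  20:898  21:2868  22:246  23:3291
  24:3065  25:2352  26:1622  27:2253  28:1886  29:1549  30:1132  31:2244
  32:1910  33:1485  34:3934  35:2666  36:3416  37:1416  38:171  39:3491
  40:1216  41:2020  42:3823  43:2962  44:1311
Giant step factor: 1313^(-45) ≡ 1304 (mod 3947).
Scan 1386·1304^i mod 3947 for i = 0, 1, …:
  i=0: 1386   i=1: 3565   i=2: 3141   i=3: 2825
  i=4: 1249   i=5: 2532   i=6: 2036   i=7: 2560
  i=8: 3025   i=9: 1547     …   i=30: 964
  i=31: 1910
Match at i=31, j=32: a = 31·45 + 32 = 1427.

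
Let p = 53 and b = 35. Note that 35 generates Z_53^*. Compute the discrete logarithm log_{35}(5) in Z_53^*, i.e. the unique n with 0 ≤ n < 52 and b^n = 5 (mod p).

Baby-step giant-step with m = ceil(sqrt(52)) = 8.
Baby table (35^j mod 53 for j=0..7):
  0:1  1:35  2:6  3:51  4:36  5:41  6:4  7:34
Giant step factor: 35^(-8) ≡ 42 (mod 53).
Scan 5·42^i mod 53 for i = 0, 1, …:
  i=0: 5   i=1: 51
Match at i=1, j=3: n = 1·8 + 3 = 11.

11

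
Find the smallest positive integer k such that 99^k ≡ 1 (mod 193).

64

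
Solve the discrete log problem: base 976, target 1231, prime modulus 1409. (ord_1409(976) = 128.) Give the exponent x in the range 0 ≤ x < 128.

Baby-step giant-step with m = ceil(sqrt(128)) = 12.
Baby table (976^j mod 1409 for j=0..11):
  0:1  1:976  2:92  3:1025  4:10  5:1306  6:920  7:387
  8:100  9:379  10:746  11:1052
Giant step factor: 976^(-12) ≡ 720 (mod 1409).
Scan 1231·720^i mod 1409 for i = 0, 1, …:
  i=0: 1231   i=1: 59   i=2: 210   i=3: 437
  i=4: 433   i=5: 371   i=6: 819   i=7: 718
  i=8: 1266   i=9: 1306
Match at i=9, j=5: x = 9·12 + 5 = 113.

113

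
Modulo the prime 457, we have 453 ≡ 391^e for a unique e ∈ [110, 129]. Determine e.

120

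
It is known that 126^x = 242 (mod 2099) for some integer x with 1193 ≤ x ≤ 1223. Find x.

Compute 126^1193 mod 2099 = 2016, then multiply by 126 repeatedly:
  126^1193=2016  126^1194=37  126^1195=464  126^1196=1791  126^1197=1073
  126^1198=862  126^1199=1563  126^1200=1731  126^1201=1909  126^1202=1248
  126^1203=1922  126^1204=787  126^1205=509  126^1206=1164  126^1207=1833
  126^1208=68  126^1209=172  126^1210=682  126^1211=1972  126^1212=790
  126^1213=887  126^1214=515  126^1215=1920  126^1216=535  126^1217=242
Found 242 at exponent 1217.

1217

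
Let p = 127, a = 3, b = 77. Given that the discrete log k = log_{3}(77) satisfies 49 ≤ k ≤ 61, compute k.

57

Compute 3^49 mod 127 = 75, then multiply by 3 repeatedly:
  3^49=75  3^50=98  3^51=40  3^52=120  3^53=106
  3^54=64  3^55=65  3^56=68  3^57=77
Found 77 at exponent 57.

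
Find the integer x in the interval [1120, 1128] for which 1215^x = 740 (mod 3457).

1123

Compute 1215^1120 mod 3457 = 976, then multiply by 1215 repeatedly:
  1215^1120=976  1215^1121=89  1215^1122=968  1215^1123=740
Found 740 at exponent 1123.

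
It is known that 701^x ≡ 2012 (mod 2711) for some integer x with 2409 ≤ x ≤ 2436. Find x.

2425

Compute 701^2409 mod 2711 = 1449, then multiply by 701 repeatedly:
  701^2409=1449  701^2410=1835  701^2411=1321  701^2412=1570  701^2413=2615
  701^2414=479  701^2415=2326  701^2416=1215  701^2417=461  701^2418=552
  701^2419=1990  701^2420=1536  701^2421=469  701^2422=738  701^2423=2248
  701^2424=757  701^2425=2012
Found 2012 at exponent 2425.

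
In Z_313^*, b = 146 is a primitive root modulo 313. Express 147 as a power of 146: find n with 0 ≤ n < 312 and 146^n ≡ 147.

230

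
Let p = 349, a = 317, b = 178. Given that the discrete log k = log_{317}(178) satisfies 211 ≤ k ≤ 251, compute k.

222

Compute 317^211 mod 349 = 46, then multiply by 317 repeatedly:
  317^211=46  317^212=273  317^213=338  317^214=3  317^215=253
  317^216=280  317^217=114  317^218=191  317^219=170  317^220=144
  317^221=278  317^222=178
Found 178 at exponent 222.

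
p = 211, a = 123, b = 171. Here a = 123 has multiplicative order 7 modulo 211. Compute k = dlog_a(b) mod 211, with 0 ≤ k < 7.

4

Successive powers of 123 modulo 211:
  123^0=1  123^1=123  123^2=148  123^3=58  123^4=171
So 123^4 ≡ 171 (mod 211), giving k = 4.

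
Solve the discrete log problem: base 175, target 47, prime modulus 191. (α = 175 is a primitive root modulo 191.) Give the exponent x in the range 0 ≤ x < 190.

93

Baby-step giant-step with m = ceil(sqrt(190)) = 14.
Baby table (175^j mod 191 for j=0..13):
  0:1  1:175  2:65  3:106  4:23  5:14  6:158  7:146
  8:147  9:131  10:5  11:111  12:134  13:148
Giant step factor: 175^(-14) ≡ 98 (mod 191).
Scan 47·98^i mod 191 for i = 0, 1, …:
  i=0: 47   i=1: 22   i=2: 55   i=3: 42
  i=4: 105   i=5: 167   i=6: 131
Match at i=6, j=9: x = 6·14 + 9 = 93.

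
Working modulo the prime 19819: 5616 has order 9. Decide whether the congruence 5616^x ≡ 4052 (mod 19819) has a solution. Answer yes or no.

4052 ∈ ⟨5616⟩ iff 4052^9 ≡ 1 (mod 19819), since |⟨5616⟩| = 9.
4052^9 mod 19819 = 1.
Since 1 = 1, 4052 lies in the subgroup.

yes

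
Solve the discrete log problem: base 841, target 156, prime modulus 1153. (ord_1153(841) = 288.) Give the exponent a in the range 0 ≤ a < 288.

90

Baby-step giant-step with m = ceil(sqrt(288)) = 17.
Baby table (841^j mod 1153 for j=0..16):
  0:1  1:841  2:492  3:998  4:1087  5:991  6:965  7:1006
  8:897  9:315  10:878  11:478  12:754  13:1117  14:855  15:736
  16:968
Giant step factor: 841^(-17) ≡ 873 (mod 1153).
Scan 156·873^i mod 1153 for i = 0, 1, …:
  i=0: 156   i=1: 134   i=2: 529   i=3: 617
  i=4: 190   i=5: 991
Match at i=5, j=5: a = 5·17 + 5 = 90.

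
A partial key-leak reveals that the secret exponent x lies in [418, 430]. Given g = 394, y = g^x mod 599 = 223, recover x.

427

Compute 394^418 mod 599 = 588, then multiply by 394 repeatedly:
  394^418=588  394^419=458  394^420=153  394^421=382  394^422=159
  394^423=350  394^424=130  394^425=305  394^426=370  394^427=223
Found 223 at exponent 427.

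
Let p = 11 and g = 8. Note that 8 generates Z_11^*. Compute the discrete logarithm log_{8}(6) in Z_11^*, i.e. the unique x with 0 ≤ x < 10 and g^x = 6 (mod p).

3

Successive powers of 8 modulo 11:
  8^0=1  8^1=8  8^2=9  8^3=6
So 8^3 ≡ 6 (mod 11), giving x = 3.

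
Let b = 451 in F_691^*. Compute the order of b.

345

The order of 451 must divide p − 1 = 690 = 2 · 3 · 5 · 23.
Divisors: 1, 2, 3, 5, 6, 10, 15, 23, 30, 46, 69, 115, 138, 230, 345, 690.
Check each in increasing order: 451^1 ≡ 451;  451^2 ≡ 247;  451^3 ≡ 146;  451^5 ≡ 130;  451^6 ≡ 586;  451^10 ≡ 316;  451^15 ≡ 311;  451^23 ≡ 258;  451^30 ≡ 672;  451^46 ≡ 228;  451^69 ≡ 89;  451^115 ≡ 253;  451^138 ≡ 320;  451^230 ≡ 437;  451^345 ≡ 1.
Smallest exponent giving 1 is 345.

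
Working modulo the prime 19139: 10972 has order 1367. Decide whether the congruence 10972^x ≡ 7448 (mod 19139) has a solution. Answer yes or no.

7448 ∈ ⟨10972⟩ iff 7448^1367 ≡ 1 (mod 19139), since |⟨10972⟩| = 1367.
7448^1367 mod 19139 = 1.
Since 1 = 1, 7448 lies in the subgroup.

yes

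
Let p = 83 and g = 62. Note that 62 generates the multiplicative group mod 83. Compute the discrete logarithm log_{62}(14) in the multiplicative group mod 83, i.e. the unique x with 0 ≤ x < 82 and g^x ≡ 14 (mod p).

Baby-step giant-step with m = ceil(sqrt(82)) = 10.
Baby table (62^j mod 83 for j=0..9):
  0:1  1:62  2:26  3:35  4:12  5:80  6:63  7:5
  8:61  9:47
Giant step factor: 62^(-10) ≡ 37 (mod 83).
Scan 14·37^i mod 83 for i = 0, 1, …:
  i=0: 14   i=1: 20   i=2: 76   i=3: 73
  i=4: 45   i=5: 5
Match at i=5, j=7: x = 5·10 + 7 = 57.

57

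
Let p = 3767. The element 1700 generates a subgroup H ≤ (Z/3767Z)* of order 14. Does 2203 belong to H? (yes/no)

no

⟨1700⟩ has order 14; its elements mod 3767 are {1, 507, 711, 743, 893, 1155, 1700, 2067, 2612, 2874, 3024, 3056, 3260, 3766}.
2203 is not in this set.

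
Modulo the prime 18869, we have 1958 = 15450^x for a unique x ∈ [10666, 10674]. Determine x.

10669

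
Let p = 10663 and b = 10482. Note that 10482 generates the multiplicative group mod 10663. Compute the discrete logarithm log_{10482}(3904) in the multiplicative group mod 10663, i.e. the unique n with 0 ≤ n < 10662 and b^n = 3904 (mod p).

3874

Baby-step giant-step with m = ceil(sqrt(10662)) = 104.
Baby table (10482^j mod 10663 for j=0..103):
  0:1  1:10482  2:772  3:9550  4:9519  5:4467  6:1861  7:4375
  8:7850  9:7992  10:3616  11:6610  12:8509  13:6006  14:540  15:8890
  16:1023  17:6771  18:694  19:2342  20:2618  21:5977  22:5789  23:7828
  24:1311  25:7958  26:9770  27:1688  28:3699  29:2250  30:8607  31:9594
  32:1555  33:6446  34:6204  35:7354  36:1801  37:4572  38:4182  39:131
  40:8278  41:5165  42:3479  43:10081  44:9375  45:9205  46:7986  47:4702
  48:1978  49:4524  50:2207  51:5727  52:8387  53:6762  54:2323  55:6057
  56:1972  57:5610  58:8238  59:1742  60:4588  61:1286  62:1820  63:1133
  64:8187  65:310  66:7868  67:4734  68:6849  69:7902  70:9243  71:1108
  72:2049  73:2336  74:3704  75:1345  76:1804  77:4029  78:6498  79:7455
  80:4846  81:7903  82:9062  83:1880  84:936  85:1192  86:8171  87:3206
  88:6179  89:1216  90:3827  91:408  92:793  93:5749  94:4405  95:2420
  96:9826  97:2215  98:4279  99:3900  100:8521  101:3834  102:9804  103:6197
Giant step factor: 10482^(-104) ≡ 9133 (mod 10663).
Scan 3904·9133^i mod 10663 for i = 0, 1, …:
  i=0: 3904   i=1: 8823   i=2: 168   i=3: 9535
  i=4: 9097   i=5: 7468   i=6: 4696   i=7: 1982
  i=8: 6495   i=9: 566     …   i=36: 133
  i=37: 9770
Match at i=37, j=26: n = 37·104 + 26 = 3874.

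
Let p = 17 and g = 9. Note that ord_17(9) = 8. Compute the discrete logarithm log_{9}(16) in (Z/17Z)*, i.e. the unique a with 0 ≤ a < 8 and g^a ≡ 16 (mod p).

Successive powers of 9 modulo 17:
  9^0=1  9^1=9  9^2=13  9^3=15  9^4=16
So 9^4 ≡ 16 (mod 17), giving a = 4.

4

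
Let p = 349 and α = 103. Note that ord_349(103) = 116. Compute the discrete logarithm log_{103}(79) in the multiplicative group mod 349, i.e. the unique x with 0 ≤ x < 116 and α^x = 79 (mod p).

Baby-step giant-step with m = ceil(sqrt(116)) = 11.
Baby table (103^j mod 349 for j=0..10):
  0:1  1:103  2:139  3:8  4:126  5:65  6:64  7:310
  8:171  9:163  10:37
Giant step factor: 103^(-11) ≡ 162 (mod 349).
Scan 79·162^i mod 349 for i = 0, 1, …:
  i=0: 79   i=1: 234   i=2: 216   i=3: 92
  i=4: 246   i=5: 66   i=6: 222   i=7: 17
  i=8: 311   i=9: 126
Match at i=9, j=4: x = 9·11 + 4 = 103.

103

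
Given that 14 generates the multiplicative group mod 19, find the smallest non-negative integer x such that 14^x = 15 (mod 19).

Successive powers of 14 modulo 19:
  14^0=1  14^1=14  14^2=6  14^3=8  14^4=17  14^5=10
  14^6=7  14^7=3  14^8=4  14^9=18  14^10=5  14^11=13
  14^12=11  14^13=2  14^14=9  14^15=12  14^16=16  14^17=15
So 14^17 ≡ 15 (mod 19), giving x = 17.

17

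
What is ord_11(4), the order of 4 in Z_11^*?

5

The order of 4 must divide p − 1 = 10 = 2 · 5.
Divisors: 1, 2, 5, 10.
Check each in increasing order: 4^1 ≡ 4;  4^2 ≡ 5;  4^5 ≡ 1.
Smallest exponent giving 1 is 5.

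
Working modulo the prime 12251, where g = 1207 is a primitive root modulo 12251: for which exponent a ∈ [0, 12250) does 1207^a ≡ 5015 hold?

11133

Baby-step giant-step with m = ceil(sqrt(12250)) = 111.
Baby table (1207^j mod 12251 for j=0..110):
  0:1  1:1207  2:11231  3:6211  4:11316  5:10798  6:10373  7:11940
  8:4404  9:10945  10:4037  11:9012  12:10847  13:8261  14:10964  15:2468
  16:1883  17:6346  18:2747  19:7859  20:3539  21:8225  22:4265  23:2435
  24:11056  25:3253  26:6051  27:1961  28:2484  29:8944  30:2277  31:4115
  32:5150  33:4793  34:2679  35:11540  36:11644  37:2411  38:6590  39:3231
  40:3999  41:12150  42:603  43:5012  44:9741  45:8678  46:11992  47:5913
  48:6909  49:8483  50:9396  51:8797  52:8613  53:7043  54:10958  55:7477
  56:8003  57:5833  58:8357  59:4326  60:2556  61:10091  62:2343  63:10271
  64:11336  65:10436  66:2224  67:1399  68:10206  69:6387  70:3230  71:2792
  72:919  73:6643  74:5947  75:11194  76:10556  77:52  78:1509  79:8215
  80:4446  81:384  82:10201  83:352  84:8330  85:8490  86:5594  87:1657
  88:3086  89:498  90:787  91:6582  92:5826  93:12159  94:11466  95:8083
  96:4385  97:263  98:11166  99:1262  100:4110  101:11366  102:9893  103:8377
  104:3964  105:6658  106:11801  107:8145  108:5713  109:10529  110:4216
Giant step factor: 1207^(-111) ≡ 7994 (mod 12251).
Scan 5015·7994^i mod 12251 for i = 0, 1, …:
  i=0: 5015   i=1: 4638   i=2: 4646   i=3: 7343
  i=4: 5401   i=5: 3070   i=6: 2827   i=7: 8194
  i=8: 8990   i=9: 1694     …   i=99: 11493
  i=100: 4793
Match at i=100, j=33: a = 100·111 + 33 = 11133.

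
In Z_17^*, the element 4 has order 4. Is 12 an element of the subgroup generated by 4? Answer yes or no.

⟨4⟩ has order 4; its elements mod 17 are {1, 4, 13, 16}.
12 is not in this set.

no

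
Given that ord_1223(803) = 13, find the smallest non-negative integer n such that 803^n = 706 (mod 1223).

9

Successive powers of 803 modulo 1223:
  803^0=1  803^1=803  803^2=288  803^3=117  803^4=1003  803^5=675
  803^6=236  803^7=1166  803^8=703  803^9=706
So 803^9 ≡ 706 (mod 1223), giving n = 9.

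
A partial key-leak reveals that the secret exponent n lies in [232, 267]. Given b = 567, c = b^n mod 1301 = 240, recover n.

Compute 567^232 mod 1301 = 261, then multiply by 567 repeatedly:
  567^232=261  567^233=974  567^234=634  567^235=402  567^236=259
  567^237=1141  567^238=350  567^239=698  567^240=262  567^241=240
Found 240 at exponent 241.

241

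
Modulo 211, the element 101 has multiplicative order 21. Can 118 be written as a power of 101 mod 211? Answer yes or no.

no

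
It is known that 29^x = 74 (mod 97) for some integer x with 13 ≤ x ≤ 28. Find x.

17

Compute 29^13 mod 97 = 84, then multiply by 29 repeatedly:
  29^13=84  29^14=11  29^15=28  29^16=36  29^17=74
Found 74 at exponent 17.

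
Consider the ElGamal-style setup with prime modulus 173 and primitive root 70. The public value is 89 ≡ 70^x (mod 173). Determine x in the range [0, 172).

78

Baby-step giant-step with m = ceil(sqrt(172)) = 14.
Baby table (70^j mod 173 for j=0..13):
  0:1  1:70  2:56  3:114  4:22  5:156  6:21  7:86
  8:138  9:145  10:116  11:162  12:95  13:76
Giant step factor: 70^(-14) ≡ 4 (mod 173).
Scan 89·4^i mod 173 for i = 0, 1, …:
  i=0: 89   i=1: 10   i=2: 40   i=3: 160
  i=4: 121   i=5: 138
Match at i=5, j=8: x = 5·14 + 8 = 78.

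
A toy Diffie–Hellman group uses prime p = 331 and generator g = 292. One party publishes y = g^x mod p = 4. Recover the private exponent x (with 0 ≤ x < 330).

22

Successive powers of 292 modulo 331:
  292^0=1  292^1=292  292^2=197  292^3=261  292^4=82  292^5=112
  292^6=266  292^7=218  292^8=104  292^9=247  292^10=297  292^11=2
  292^12=253  292^13=63  292^14=191  292^15=164  292^16=224  292^17=201
  292^18=105  292^19=208  292^20=163  292^21=263  292^22=4
So 292^22 ≡ 4 (mod 331), giving x = 22.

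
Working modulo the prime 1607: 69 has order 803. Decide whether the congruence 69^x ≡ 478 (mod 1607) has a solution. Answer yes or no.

478 ∈ ⟨69⟩ iff 478^803 ≡ 1 (mod 1607), since |⟨69⟩| = 803.
478^803 mod 1607 = 1.
Since 1 = 1, 478 lies in the subgroup.

yes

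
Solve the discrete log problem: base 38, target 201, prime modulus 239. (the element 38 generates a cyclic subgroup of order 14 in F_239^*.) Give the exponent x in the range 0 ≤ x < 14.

8

Successive powers of 38 modulo 239:
  38^0=1  38^1=38  38^2=10  38^3=141  38^4=100  38^5=215
  38^6=44  38^7=238  38^8=201
So 38^8 ≡ 201 (mod 239), giving x = 8.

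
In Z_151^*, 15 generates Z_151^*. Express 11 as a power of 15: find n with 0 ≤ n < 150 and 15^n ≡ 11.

58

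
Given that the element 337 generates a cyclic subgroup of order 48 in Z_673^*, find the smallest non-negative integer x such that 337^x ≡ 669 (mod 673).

22

Baby-step giant-step with m = ceil(sqrt(48)) = 7.
Baby table (337^j mod 673 for j=0..6):
  0:1  1:337  2:505  3:589  4:631  5:652  6:326
Giant step factor: 337^(-7) ≡ 128 (mod 673).
Scan 669·128^i mod 673 for i = 0, 1, …:
  i=0: 669   i=1: 161   i=2: 418   i=3: 337
Match at i=3, j=1: x = 3·7 + 1 = 22.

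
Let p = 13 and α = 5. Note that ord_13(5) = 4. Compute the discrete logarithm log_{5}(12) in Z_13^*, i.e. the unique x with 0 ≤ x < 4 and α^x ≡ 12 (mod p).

2

Successive powers of 5 modulo 13:
  5^0=1  5^1=5  5^2=12
So 5^2 ≡ 12 (mod 13), giving x = 2.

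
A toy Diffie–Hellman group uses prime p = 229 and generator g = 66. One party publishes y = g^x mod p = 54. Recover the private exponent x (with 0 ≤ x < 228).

Baby-step giant-step with m = ceil(sqrt(228)) = 16.
Baby table (66^j mod 229 for j=0..15):
  0:1  1:66  2:5  3:101  4:25  5:47  6:125  7:6
  8:167  9:30  10:148  11:150  12:53  13:63  14:36  15:86
Giant step factor: 66^(-16) ≡ 14 (mod 229).
Scan 54·14^i mod 229 for i = 0, 1, …:
  i=0: 54   i=1: 69   i=2: 50   i=3: 13
  i=4: 182   i=5: 29   i=6: 177   i=7: 188
  i=8: 113   i=9: 208   i=10: 164   i=11: 6
Match at i=11, j=7: x = 11·16 + 7 = 183.

183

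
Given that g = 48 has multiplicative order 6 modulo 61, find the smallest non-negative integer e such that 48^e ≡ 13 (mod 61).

Successive powers of 48 modulo 61:
  48^0=1  48^1=48  48^2=47  48^3=60  48^4=13
So 48^4 ≡ 13 (mod 61), giving e = 4.

4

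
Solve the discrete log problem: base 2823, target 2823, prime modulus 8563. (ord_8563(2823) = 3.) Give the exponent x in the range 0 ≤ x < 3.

Successive powers of 2823 modulo 8563:
  2823^0=1  2823^1=2823
So 2823^1 ≡ 2823 (mod 8563), giving x = 1.

1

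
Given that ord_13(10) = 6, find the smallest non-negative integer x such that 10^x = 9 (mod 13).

2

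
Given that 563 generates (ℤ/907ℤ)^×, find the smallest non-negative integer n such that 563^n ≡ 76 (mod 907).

4

Successive powers of 563 modulo 907:
  563^0=1  563^1=563  563^2=426  563^3=390  563^4=76
So 563^4 ≡ 76 (mod 907), giving n = 4.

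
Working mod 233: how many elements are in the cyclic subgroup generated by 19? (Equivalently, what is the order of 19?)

The order of 19 must divide p − 1 = 232 = 2^3 · 29.
Divisors: 1, 2, 4, 8, 29, 58, 116, 232.
Check each in increasing order: 19^1 ≡ 19;  19^2 ≡ 128;  19^4 ≡ 74;  19^8 ≡ 117;  19^29 ≡ 1.
Smallest exponent giving 1 is 29.

29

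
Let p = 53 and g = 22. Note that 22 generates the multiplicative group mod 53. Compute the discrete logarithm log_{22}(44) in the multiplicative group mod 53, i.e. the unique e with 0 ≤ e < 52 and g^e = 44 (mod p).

16

Baby-step giant-step with m = ceil(sqrt(52)) = 8.
Baby table (22^j mod 53 for j=0..7):
  0:1  1:22  2:7  3:48  4:49  5:18  6:25  7:20
Giant step factor: 22^(-8) ≡ 10 (mod 53).
Scan 44·10^i mod 53 for i = 0, 1, …:
  i=0: 44   i=1: 16   i=2: 1
Match at i=2, j=0: e = 2·8 + 0 = 16.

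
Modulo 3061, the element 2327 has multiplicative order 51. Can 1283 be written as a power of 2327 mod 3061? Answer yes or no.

1283 ∈ ⟨2327⟩ iff 1283^51 ≡ 1 (mod 3061), since |⟨2327⟩| = 51.
1283^51 mod 3061 = 628.
Since 628 ≠ 1, 1283 does not lie in the subgroup.

no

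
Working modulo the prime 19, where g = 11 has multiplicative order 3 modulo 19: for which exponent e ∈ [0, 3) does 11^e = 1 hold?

Successive powers of 11 modulo 19:
  11^0=1
So 11^0 ≡ 1 (mod 19), giving e = 0.

0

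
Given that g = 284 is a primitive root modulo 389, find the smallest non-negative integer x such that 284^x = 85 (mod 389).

Baby-step giant-step with m = ceil(sqrt(388)) = 20.
Baby table (284^j mod 389 for j=0..19):
  0:1  1:284  2:133  3:39  4:184  5:130  6:354  7:174
  8:13  9:191  10:173  11:118  12:58  13:134  14:323  15:317
  16:169  17:149  18:304  19:367
Giant step factor: 284^(-20) ≡ 81 (mod 389).
Scan 85·81^i mod 389 for i = 0, 1, …:
  i=0: 85   i=1: 272   i=2: 248   i=3: 249
  i=4: 330   i=5: 278   i=6: 345   i=7: 326
  i=8: 343   i=9: 164   i=10: 58
Match at i=10, j=12: x = 10·20 + 12 = 212.

212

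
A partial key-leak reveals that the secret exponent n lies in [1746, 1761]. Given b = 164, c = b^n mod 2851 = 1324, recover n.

Compute 164^1746 mod 2851 = 341, then multiply by 164 repeatedly:
  164^1746=341  164^1747=1755  164^1748=2720  164^1749=1324
Found 1324 at exponent 1749.

1749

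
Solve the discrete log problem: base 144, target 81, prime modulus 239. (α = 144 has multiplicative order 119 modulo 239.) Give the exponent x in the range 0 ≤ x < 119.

Baby-step giant-step with m = ceil(sqrt(119)) = 11.
Baby table (144^j mod 239 for j=0..10):
  0:1  1:144  2:182  3:157  4:142  5:133  6:32  7:67
  8:88  9:5  10:3
Giant step factor: 144^(-11) ≡ 213 (mod 239).
Scan 81·213^i mod 239 for i = 0, 1, …:
  i=0: 81   i=1: 45   i=2: 25   i=3: 67
Match at i=3, j=7: x = 3·11 + 7 = 40.

40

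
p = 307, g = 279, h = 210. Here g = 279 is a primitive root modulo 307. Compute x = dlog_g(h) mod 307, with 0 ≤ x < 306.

195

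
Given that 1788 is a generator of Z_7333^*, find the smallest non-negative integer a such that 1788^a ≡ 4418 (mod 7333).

5733

Baby-step giant-step with m = ceil(sqrt(7332)) = 86.
Baby table (1788^j mod 7333 for j=0..85):
  0:1  1:1788  2:7089  3:3708  4:872  5:4540  6:7222  7:6856
  8:5085  9:6393  10:5870  11:2037  12:4988  13:1616  14:206  15:1678
  16:1067  17:1216  18:3640  19:3949  20:6466  21:4400  22:6224  23:4351
  24:6608  25:1641  26:908  27:2911  28:5771  29:1017  30:7145  31:1174
  32:1874  33:6864  34:4723  35:4441  36:6202  37:1680  38:4643  39:728
  40:3723  41:5693  42:880  43:4178  44:5270  45:7188  46:4728  47:6048
  48:4982  49:5554  50:1670  51:1429  52:3168  53:3308  54:4306  55:6811
  56:5288  57:2707  58:336  59:6795  60:6012  61:6611  62:7005  63:176
  64:6702  65:1054  66:7304  67:6812  68:7076  69:2463  70:4044  71:334
  72:3219  73:6500  74:6528  75:5261  76:5762  77:6924  78:2008  79:4467
  80:1359  81:2669  82:5722  83:1401  84:4435  85:2807
Giant step factor: 1788^(-86) ≡ 6519 (mod 7333).
Scan 4418·6519^i mod 7333 for i = 0, 1, …:
  i=0: 4418   i=1: 4251   i=2: 862   i=3: 2300
  i=4: 5048   i=5: 4741   i=6: 5317   i=7: 5765
  i=8: 410   i=9: 3578     …   i=65: 4528
  i=66: 2707
Match at i=66, j=57: a = 66·86 + 57 = 5733.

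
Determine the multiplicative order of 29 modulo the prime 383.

191

The order of 29 must divide p − 1 = 382 = 2 · 191.
Divisors: 1, 2, 191, 382.
Check each in increasing order: 29^1 ≡ 29;  29^2 ≡ 75;  29^191 ≡ 1.
Smallest exponent giving 1 is 191.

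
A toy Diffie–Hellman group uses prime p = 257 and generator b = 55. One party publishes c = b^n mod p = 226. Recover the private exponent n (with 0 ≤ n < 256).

Baby-step giant-step with m = ceil(sqrt(256)) = 16.
Baby table (55^j mod 257 for j=0..15):
  0:1  1:55  2:198  3:96  4:140  5:247  6:221  7:76
  8:68  9:142  10:100  11:103  12:11  13:91  14:122  15:28
Giant step factor: 55^(-16) ≡ 128 (mod 257).
Scan 226·128^i mod 257 for i = 0, 1, …:
  i=0: 226   i=1: 144   i=2: 185   i=3: 36
  i=4: 239   i=5: 9   i=6: 124   i=7: 195
  i=8: 31   i=9: 113   i=10: 72   i=11: 221
Match at i=11, j=6: n = 11·16 + 6 = 182.

182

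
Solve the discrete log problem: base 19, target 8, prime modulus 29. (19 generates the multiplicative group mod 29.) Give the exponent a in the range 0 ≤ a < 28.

19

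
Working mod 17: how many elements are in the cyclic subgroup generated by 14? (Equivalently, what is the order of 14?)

16

The order of 14 must divide p − 1 = 16 = 2^4.
Divisors: 1, 2, 4, 8, 16.
Check each in increasing order: 14^1 ≡ 14;  14^2 ≡ 9;  14^4 ≡ 13;  14^8 ≡ 16;  14^16 ≡ 1.
Smallest exponent giving 1 is 16.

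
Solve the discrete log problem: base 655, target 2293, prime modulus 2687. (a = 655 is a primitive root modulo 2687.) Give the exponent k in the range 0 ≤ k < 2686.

Baby-step giant-step with m = ceil(sqrt(2686)) = 52.
Baby table (655^j mod 2687 for j=0..51):
  0:1  1:655  2:1792  3:2228  4:299  5:2381  6:1095  7:2483
  8:730  9:2551  10:2278  11:805  12:623  13:2328  14:1311  15:1552
  16:874  17:139  18:2374  19:1884  20:687  21:1256  22:458  23:1733
  24:1201  25:2051  26:2592  27:2263  28:1728  29:613  30:1152  31:2200
  32:768  33:571  34:512  35:2172  36:1237  37:1448  38:2616  39:1861
  40:1744  41:345  42:267  43:230  44:178  45:1049  46:1910  47:1595
  48:2169  49:1959  50:1446  51:1306
Giant step factor: 655^(-52) ≡ 1586 (mod 2687).
Scan 2293·1586^i mod 2687 for i = 0, 1, …:
  i=0: 2293   i=1: 1187   i=2: 1682   i=3: 2148
  i=4: 2299   i=5: 2642   i=6: 1179   i=7: 2429
  i=8: 1923   i=9: 133     …   i=23: 1371
  i=24: 623
Match at i=24, j=12: k = 24·52 + 12 = 1260.

1260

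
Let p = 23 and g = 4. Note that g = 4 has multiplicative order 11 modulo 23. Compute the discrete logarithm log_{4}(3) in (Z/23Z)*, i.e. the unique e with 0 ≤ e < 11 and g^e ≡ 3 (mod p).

4

Successive powers of 4 modulo 23:
  4^0=1  4^1=4  4^2=16  4^3=18  4^4=3
So 4^4 ≡ 3 (mod 23), giving e = 4.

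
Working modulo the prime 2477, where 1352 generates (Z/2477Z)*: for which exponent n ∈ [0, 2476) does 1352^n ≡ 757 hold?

1731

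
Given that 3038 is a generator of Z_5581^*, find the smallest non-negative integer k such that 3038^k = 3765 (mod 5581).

2757

Baby-step giant-step with m = ceil(sqrt(5580)) = 75.
Baby table (3038^j mod 5581 for j=0..74):
  0:1  1:3038  2:4051  3:833  4:2461  5:3559  6:1845  7:1786
  8:1136  9:2110  10:3192  11:3099  12:5196  13:2380  14:3045  15:2993
  16:1285  17:2711  18:4043  19:4434  20:3539  21:2476  22:4481  23:1219
  24:3119  25:4565  26:5266  27:2962  28:1984  29:5493  30:544  31:696
  32:4830  33:1091  34:4925  35:5070  36:4681  37:490  38:4074  39:3735
  40:757  41:394  42:2638  43:5509  44:4504  45:4121  46:1415  47:1400
  48:478  49:1104  50:5352  51:1923  52:4348  53:4578  54:112  55:5396
  56:1651  57:4000  58:2163  59:2357  60:143  61:4697  62:4450  63:1918
  64:320  65:1066  66:1528  67:4253  68:599  69:356  70:4395  71:2258
  72:755  73:5480  74:117
Giant step factor: 3038^(-75) ≡ 2129 (mod 5581).
Scan 3765·2129^i mod 5581 for i = 0, 1, …:
  i=0: 3765   i=1: 1369   i=2: 1319   i=3: 908
  i=4: 2106   i=5: 2131   i=6: 5127   i=7: 4528
  i=8: 1725   i=9: 227     …   i=35: 1926
  i=36: 4000
Match at i=36, j=57: k = 36·75 + 57 = 2757.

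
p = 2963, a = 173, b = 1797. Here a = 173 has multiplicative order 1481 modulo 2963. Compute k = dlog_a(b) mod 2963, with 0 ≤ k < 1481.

41

Baby-step giant-step with m = ceil(sqrt(1481)) = 39.
Baby table (173^j mod 2963 for j=0..38):
  0:1  1:173  2:299  3:1356  4:511  5:2476  6:1676  7:2537
  8:377  9:35  10:129  11:1576  12:52  13:107  14:733  15:2363
  16:2868  17:1343  18:1225  19:1552  20:1826  21:1820  22:782  23:1951
  24:2704  25:2601  26:2560  27:1393  28:986  29:1687  30:1477  31:703
  32:136  33:2787  34:2145  35:710  36:1347  37:1917  38:2748
Giant step factor: 173^(-39) ≡ 602 (mod 2963).
Scan 1797·602^i mod 2963 for i = 0, 1, …:
  i=0: 1797   i=1: 299
Match at i=1, j=2: k = 1·39 + 2 = 41.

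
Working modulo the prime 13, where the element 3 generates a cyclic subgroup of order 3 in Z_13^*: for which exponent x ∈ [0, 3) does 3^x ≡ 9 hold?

Successive powers of 3 modulo 13:
  3^0=1  3^1=3  3^2=9
So 3^2 ≡ 9 (mod 13), giving x = 2.

2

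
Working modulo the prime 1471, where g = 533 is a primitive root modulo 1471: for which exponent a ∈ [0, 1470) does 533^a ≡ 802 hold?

Baby-step giant-step with m = ceil(sqrt(1470)) = 39.
Baby table (533^j mod 1471 for j=0..38):
  0:1  1:533  2:186  3:581  4:763  5:683  6:702  7:532
  8:1124  9:395  10:182  11:1391  12:19  13:1301  14:592  15:742
  16:1258  17:1209  18:99  19:1282  20:762  21:150  22:516  23:1422
  24:361  25:1183  26:951  27:859  28:366  29:906  30:410  31:822
  32:1239  33:1379  34:978  35:540  36:975  37:412  38:417
Giant step factor: 533^(-39) ≡ 725 (mod 1471).
Scan 802·725^i mod 1471 for i = 0, 1, …:
  i=0: 802   i=1: 405   i=2: 896   i=3: 889
  i=4: 227   i=5: 1294   i=6: 1123   i=7: 712
  i=8: 1350   i=9: 535     …   i=13: 311
  i=14: 412
Match at i=14, j=37: a = 14·39 + 37 = 583.

583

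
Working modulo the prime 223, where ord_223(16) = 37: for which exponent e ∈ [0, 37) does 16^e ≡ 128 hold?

11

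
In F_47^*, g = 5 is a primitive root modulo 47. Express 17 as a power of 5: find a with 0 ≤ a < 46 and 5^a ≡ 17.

Successive powers of 5 modulo 47:
  5^0=1  5^1=5  5^2=25  5^3=31  5^4=14  5^5=23
  5^6=21  5^7=11  5^8=8  5^9=40  5^10=12  5^11=13
  5^12=18  5^13=43  5^14=27  5^15=41  5^16=17
So 5^16 ≡ 17 (mod 47), giving a = 16.

16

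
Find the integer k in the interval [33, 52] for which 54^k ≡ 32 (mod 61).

35

Compute 54^33 mod 61 = 38, then multiply by 54 repeatedly:
  54^33=38  54^34=39  54^35=32
Found 32 at exponent 35.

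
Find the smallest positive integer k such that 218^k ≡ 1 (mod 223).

The order of 218 must divide p − 1 = 222 = 2 · 3 · 37.
Divisors: 1, 2, 3, 6, 37, 74, 111, 222.
Check each in increasing order: 218^1 ≡ 218;  218^2 ≡ 25;  218^3 ≡ 98;  218^6 ≡ 15;  218^37 ≡ 183;  218^74 ≡ 39;  218^111 ≡ 1.
Smallest exponent giving 1 is 111.

111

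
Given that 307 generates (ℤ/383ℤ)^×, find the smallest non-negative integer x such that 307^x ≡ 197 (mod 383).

95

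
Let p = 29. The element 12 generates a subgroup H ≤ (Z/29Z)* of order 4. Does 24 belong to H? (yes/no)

no

⟨12⟩ has order 4; its elements mod 29 are {1, 12, 17, 28}.
24 is not in this set.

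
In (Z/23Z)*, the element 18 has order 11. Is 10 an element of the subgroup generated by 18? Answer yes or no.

10 ∈ ⟨18⟩ iff 10^11 ≡ 1 (mod 23), since |⟨18⟩| = 11.
10^11 mod 23 = 22.
Since 22 ≠ 1, 10 does not lie in the subgroup.

no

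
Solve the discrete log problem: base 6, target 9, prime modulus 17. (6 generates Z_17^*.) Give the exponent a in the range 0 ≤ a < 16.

14

Successive powers of 6 modulo 17:
  6^0=1  6^1=6  6^2=2  6^3=12  6^4=4  6^5=7
  6^6=8  6^7=14  6^8=16  6^9=11  6^10=15  6^11=5
  6^12=13  6^13=10  6^14=9
So 6^14 ≡ 9 (mod 17), giving a = 14.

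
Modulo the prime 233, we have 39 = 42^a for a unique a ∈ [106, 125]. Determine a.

113

Compute 42^106 mod 233 = 31, then multiply by 42 repeatedly:
  42^106=31  42^107=137  42^108=162  42^109=47  42^110=110
  42^111=193  42^112=184  42^113=39
Found 39 at exponent 113.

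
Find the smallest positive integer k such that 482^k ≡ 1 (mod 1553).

The order of 482 must divide p − 1 = 1552 = 2^4 · 97.
Divisors: 1, 2, 4, 8, 16, 97, 194, 388, 776, 1552.
Check each in increasing order: 482^1 ≡ 482;  482^2 ≡ 927;  482^4 ≡ 520;  482^8 ≡ 178;  482^16 ≡ 624;  482^97 ≡ 339;  482^194 ≡ 1552;  482^388 ≡ 1.
Smallest exponent giving 1 is 388.

388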